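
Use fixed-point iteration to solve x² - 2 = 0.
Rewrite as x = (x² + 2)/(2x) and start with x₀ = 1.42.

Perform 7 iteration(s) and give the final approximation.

Equation: x² - 2 = 0
Fixed-point form: x = (x² + 2)/(2x)
x₀ = 1.42

x_1 = g(1.420000) = 1.414225
x_2 = g(1.414225) = 1.414214
x_3 = g(1.414214) = 1.414214
x_4 = g(1.414214) = 1.414214
x_5 = g(1.414214) = 1.414214
x_6 = g(1.414214) = 1.414214
x_7 = g(1.414214) = 1.414214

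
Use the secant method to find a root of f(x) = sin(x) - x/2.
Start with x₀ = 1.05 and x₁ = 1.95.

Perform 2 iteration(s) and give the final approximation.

f(x) = sin(x) - x/2
x₀ = 1.05, x₁ = 1.95

Secant formula: x_{n+1} = x_n - f(x_n)(x_n - x_{n-1})/(f(x_n) - f(x_{n-1}))

Iteration 1:
  f(1.050000) = 0.342423
  f(1.950000) = -0.046040
  x_2 = 1.950000 - (-0.046040)×(1.950000 - 1.050000)/(-0.046040 - 0.342423)
       = 1.843333
Iteration 2:
  f(1.950000) = -0.046040
  f(1.843333) = 0.041425
  x_3 = 1.843333 - 0.041425×(1.843333 - 1.950000)/(0.041425 - (-0.046040))
       = 1.893852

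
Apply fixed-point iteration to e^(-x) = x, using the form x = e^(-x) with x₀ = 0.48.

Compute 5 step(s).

Equation: e^(-x) = x
Fixed-point form: x = e^(-x)
x₀ = 0.48

x_1 = g(0.480000) = 0.618783
x_2 = g(0.618783) = 0.538599
x_3 = g(0.538599) = 0.583565
x_4 = g(0.583565) = 0.557906
x_5 = g(0.557906) = 0.572407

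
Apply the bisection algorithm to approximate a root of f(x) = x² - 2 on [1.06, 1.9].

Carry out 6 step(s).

f(x) = x² - 2
Initial interval: [1.06, 1.9]

Iteration 1:
  c_1 = (1.060000 + 1.900000)/2 = 1.480000
  f(c_1) = f(1.480000) = 0.190400
  f(a) × f(c) < 0, new interval: [1.060000, 1.480000]
Iteration 2:
  c_2 = (1.060000 + 1.480000)/2 = 1.270000
  f(c_2) = f(1.270000) = -0.387100
  f(a) × f(c) ≥ 0, new interval: [1.270000, 1.480000]
Iteration 3:
  c_3 = (1.270000 + 1.480000)/2 = 1.375000
  f(c_3) = f(1.375000) = -0.109375
  f(a) × f(c) ≥ 0, new interval: [1.375000, 1.480000]
Iteration 4:
  c_4 = (1.375000 + 1.480000)/2 = 1.427500
  f(c_4) = f(1.427500) = 0.037756
  f(a) × f(c) < 0, new interval: [1.375000, 1.427500]
Iteration 5:
  c_5 = (1.375000 + 1.427500)/2 = 1.401250
  f(c_5) = f(1.401250) = -0.036498
  f(a) × f(c) ≥ 0, new interval: [1.401250, 1.427500]
Iteration 6:
  c_6 = (1.401250 + 1.427500)/2 = 1.414375
  f(c_6) = f(1.414375) = 0.000457
  f(a) × f(c) < 0, new interval: [1.401250, 1.414375]

After 6 iteration(s), the approximation is c_6 = 1.414375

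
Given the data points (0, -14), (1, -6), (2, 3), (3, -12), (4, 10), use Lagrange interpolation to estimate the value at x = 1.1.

Lagrange interpolation formula:
P(x) = Σ yᵢ × Lᵢ(x)
where Lᵢ(x) = Π_{j≠i} (x - xⱼ)/(xᵢ - xⱼ)

L_0(1.1) = (1.1 - 1)/(0 - 1) × (1.1 - 2)/(0 - 2) × (1.1 - 3)/(0 - 3) × (1.1 - 4)/(0 - 4) = -0.020663
L_1(1.1) = (1.1 - 0)/(1 - 0) × (1.1 - 2)/(1 - 2) × (1.1 - 3)/(1 - 3) × (1.1 - 4)/(1 - 4) = 0.909150
L_2(1.1) = (1.1 - 0)/(2 - 0) × (1.1 - 1)/(2 - 1) × (1.1 - 3)/(2 - 3) × (1.1 - 4)/(2 - 4) = 0.151525
L_3(1.1) = (1.1 - 0)/(3 - 0) × (1.1 - 1)/(3 - 1) × (1.1 - 2)/(3 - 2) × (1.1 - 4)/(3 - 4) = -0.047850
L_4(1.1) = (1.1 - 0)/(4 - 0) × (1.1 - 1)/(4 - 1) × (1.1 - 2)/(4 - 2) × (1.1 - 3)/(4 - 3) = 0.007838

P(1.1) = (-14)×L_0(1.1) + (-6)×L_1(1.1) + 3×L_2(1.1) + (-12)×L_3(1.1) + 10×L_4(1.1)
P(1.1) = -4.058475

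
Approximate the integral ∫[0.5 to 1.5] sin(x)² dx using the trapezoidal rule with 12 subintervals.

f(x) = sin(x)²
a = 0.5, b = 1.5, n = 12
h = (b - a)/n = 0.083333

Trapezoidal rule: (h/2)[f(x₀) + 2f(x₁) + 2f(x₂) + ... + f(xₙ)]

x_0 = 0.5000, f(x_0) = 0.229849, coefficient = 1
x_1 = 0.5833, f(x_1) = 0.303391, coefficient = 2
x_2 = 0.6667, f(x_2) = 0.382381, coefficient = 2
x_3 = 0.7500, f(x_3) = 0.464631, coefficient = 2
x_4 = 0.8333, f(x_4) = 0.547862, coefficient = 2
x_5 = 0.9167, f(x_5) = 0.629766, coefficient = 2
x_6 = 1.0000, f(x_6) = 0.708073, coefficient = 2
x_7 = 1.0833, f(x_7) = 0.780615, coefficient = 2
x_8 = 1.1667, f(x_8) = 0.845379, coefficient = 2
x_9 = 1.2500, f(x_9) = 0.900572, coefficient = 2
x_10 = 1.3333, f(x_10) = 0.944663, coefficient = 2
x_11 = 1.4167, f(x_11) = 0.976432, coefficient = 2
x_12 = 1.5000, f(x_12) = 0.994996, coefficient = 1

I ≈ (0.083333/2) × 16.192374 = 0.674682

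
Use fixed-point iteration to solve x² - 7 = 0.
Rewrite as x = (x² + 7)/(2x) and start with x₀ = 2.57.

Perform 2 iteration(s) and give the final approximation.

Equation: x² - 7 = 0
Fixed-point form: x = (x² + 7)/(2x)
x₀ = 2.57

x_1 = g(2.570000) = 2.646868
x_2 = g(2.646868) = 2.645752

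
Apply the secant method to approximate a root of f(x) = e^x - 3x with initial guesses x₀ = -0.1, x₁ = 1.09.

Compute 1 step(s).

f(x) = e^x - 3x
x₀ = -0.1, x₁ = 1.09

Secant formula: x_{n+1} = x_n - f(x_n)(x_n - x_{n-1})/(f(x_n) - f(x_{n-1}))

Iteration 1:
  f(-0.100000) = 1.204837
  f(1.090000) = -0.295726
  x_2 = 1.090000 - (-0.295726)×(1.090000 - (-0.100000))/(-0.295726 - 1.204837)
       = 0.855479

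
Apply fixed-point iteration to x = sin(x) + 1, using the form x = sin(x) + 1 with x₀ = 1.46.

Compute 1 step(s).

Equation: x = sin(x) + 1
Fixed-point form: x = sin(x) + 1
x₀ = 1.46

x_1 = g(1.460000) = 1.993868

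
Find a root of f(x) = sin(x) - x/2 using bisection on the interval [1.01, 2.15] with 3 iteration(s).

f(x) = sin(x) - x/2
Initial interval: [1.01, 2.15]

Iteration 1:
  c_1 = (1.010000 + 2.150000)/2 = 1.580000
  f(c_1) = f(1.580000) = 0.209958
  f(a) × f(c) ≥ 0, new interval: [1.580000, 2.150000]
Iteration 2:
  c_2 = (1.580000 + 2.150000)/2 = 1.865000
  f(c_2) = f(1.865000) = 0.024533
  f(a) × f(c) ≥ 0, new interval: [1.865000, 2.150000]
Iteration 3:
  c_3 = (1.865000 + 2.150000)/2 = 2.007500
  f(c_3) = f(2.007500) = -0.097599
  f(a) × f(c) < 0, new interval: [1.865000, 2.007500]

After 3 iteration(s), the approximation is c_3 = 2.007500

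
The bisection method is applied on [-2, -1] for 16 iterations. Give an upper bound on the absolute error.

Bisection error bound: |error| ≤ (b-a)/2^n
|error| ≤ (-1 - (-2))/2^16 = 1/2^16
|error| ≤ 0.0000152588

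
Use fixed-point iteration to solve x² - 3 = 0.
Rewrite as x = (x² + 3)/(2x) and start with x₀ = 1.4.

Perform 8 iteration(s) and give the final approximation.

Equation: x² - 3 = 0
Fixed-point form: x = (x² + 3)/(2x)
x₀ = 1.4

x_1 = g(1.400000) = 1.771429
x_2 = g(1.771429) = 1.732488
x_3 = g(1.732488) = 1.732051
x_4 = g(1.732051) = 1.732051
x_5 = g(1.732051) = 1.732051
x_6 = g(1.732051) = 1.732051
x_7 = g(1.732051) = 1.732051
x_8 = g(1.732051) = 1.732051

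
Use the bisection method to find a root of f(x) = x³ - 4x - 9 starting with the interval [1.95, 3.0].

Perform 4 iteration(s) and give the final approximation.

f(x) = x³ - 4x - 9
Initial interval: [1.95, 3.0]

Iteration 1:
  c_1 = (1.950000 + 3.000000)/2 = 2.475000
  f(c_1) = f(2.475000) = -3.739078
  f(a) × f(c) ≥ 0, new interval: [2.475000, 3.000000]
Iteration 2:
  c_2 = (2.475000 + 3.000000)/2 = 2.737500
  f(c_2) = f(2.737500) = 0.564568
  f(a) × f(c) < 0, new interval: [2.475000, 2.737500]
Iteration 3:
  c_3 = (2.475000 + 2.737500)/2 = 2.606250
  f(c_3) = f(2.606250) = -1.721945
  f(a) × f(c) ≥ 0, new interval: [2.606250, 2.737500]
Iteration 4:
  c_4 = (2.606250 + 2.737500)/2 = 2.671875
  f(c_4) = f(2.671875) = -0.613209
  f(a) × f(c) ≥ 0, new interval: [2.671875, 2.737500]

After 4 iteration(s), the approximation is c_4 = 2.671875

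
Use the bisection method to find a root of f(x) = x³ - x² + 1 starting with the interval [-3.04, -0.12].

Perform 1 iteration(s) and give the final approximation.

f(x) = x³ - x² + 1
Initial interval: [-3.04, -0.12]

Iteration 1:
  c_1 = (-3.040000 + (-0.120000))/2 = -1.580000
  f(c_1) = f(-1.580000) = -5.440712
  f(a) × f(c) ≥ 0, new interval: [-1.580000, -0.120000]

After 1 iteration(s), the approximation is c_1 = -1.580000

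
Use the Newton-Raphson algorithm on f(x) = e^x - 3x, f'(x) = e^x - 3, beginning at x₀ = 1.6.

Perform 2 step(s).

f(x) = e^x - 3x
f'(x) = e^x - 3
x₀ = 1.6

Newton-Raphson formula: x_{n+1} = x_n - f(x_n)/f'(x_n)

Iteration 1:
  f(1.600000) = 0.153032
  f'(1.600000) = 1.953032
  x_1 = 1.600000 - 0.153032/1.953032 = 1.521644
Iteration 2:
  f(1.521644) = 0.014816
  f'(1.521644) = 1.579747
  x_2 = 1.521644 - 0.014816/1.579747 = 1.512265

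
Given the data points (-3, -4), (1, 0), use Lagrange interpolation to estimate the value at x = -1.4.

Lagrange interpolation formula:
P(x) = Σ yᵢ × Lᵢ(x)
where Lᵢ(x) = Π_{j≠i} (x - xⱼ)/(xᵢ - xⱼ)

L_0(-1.4) = (-1.4 - 1)/(-3 - 1) = 0.600000
L_1(-1.4) = (-1.4 - (-3))/(1 - (-3)) = 0.400000

P(-1.4) = (-4)×L_0(-1.4) + 0×L_1(-1.4)
P(-1.4) = -2.400000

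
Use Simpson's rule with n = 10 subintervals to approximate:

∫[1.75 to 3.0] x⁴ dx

f(x) = x⁴
a = 1.75, b = 3.0, n = 10
h = (b - a)/n = 0.125000

Simpson's rule: (h/3)[f(x₀) + 4f(x₁) + 2f(x₂) + ... + f(xₙ)]

x_0 = 1.7500, f(x_0) = 9.378906, coefficient = 1
x_1 = 1.8750, f(x_1) = 12.359619, coefficient = 4
x_2 = 2.0000, f(x_2) = 16.000000, coefficient = 2
x_3 = 2.1250, f(x_3) = 20.390869, coefficient = 4
x_4 = 2.2500, f(x_4) = 25.628906, coefficient = 2
x_5 = 2.3750, f(x_5) = 31.816650, coefficient = 4
x_6 = 2.5000, f(x_6) = 39.062500, coefficient = 2
x_7 = 2.6250, f(x_7) = 47.480713, coefficient = 4
x_8 = 2.7500, f(x_8) = 57.191406, coefficient = 2
x_9 = 2.8750, f(x_9) = 68.320557, coefficient = 4
x_10 = 3.0000, f(x_10) = 81.000000, coefficient = 1

I ≈ (0.125000/3) × 1087.618164 = 45.317424
Exact value: 45.317383
Error: 0.000041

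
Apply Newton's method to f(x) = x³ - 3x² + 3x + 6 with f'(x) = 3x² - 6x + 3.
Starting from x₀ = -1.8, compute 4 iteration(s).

f(x) = x³ - 3x² + 3x + 6
f'(x) = 3x² - 6x + 3
x₀ = -1.8

Newton-Raphson formula: x_{n+1} = x_n - f(x_n)/f'(x_n)

Iteration 1:
  f(-1.800000) = -14.952000
  f'(-1.800000) = 23.520000
  x_1 = -1.800000 - (-14.952000)/23.520000 = -1.164286
Iteration 2:
  f(-1.164286) = -3.137801
  f'(-1.164286) = 14.052398
  x_2 = -1.164286 - (-3.137801)/14.052398 = -0.940993
Iteration 3:
  f(-0.940993) = -0.312599
  f'(-0.940993) = 11.302359
  x_3 = -0.940993 - (-0.312599)/11.302359 = -0.913335
Iteration 4:
  f(-0.913335) = -0.004433
  f'(-0.913335) = 10.982552
  x_4 = -0.913335 - (-0.004433)/10.982552 = -0.912931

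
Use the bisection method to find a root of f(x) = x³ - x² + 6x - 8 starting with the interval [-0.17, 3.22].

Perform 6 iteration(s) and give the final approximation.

f(x) = x³ - x² + 6x - 8
Initial interval: [-0.17, 3.22]

Iteration 1:
  c_1 = (-0.170000 + 3.220000)/2 = 1.525000
  f(c_1) = f(1.525000) = 2.370953
  f(a) × f(c) < 0, new interval: [-0.170000, 1.525000]
Iteration 2:
  c_2 = (-0.170000 + 1.525000)/2 = 0.677500
  f(c_2) = f(0.677500) = -4.083030
  f(a) × f(c) ≥ 0, new interval: [0.677500, 1.525000]
Iteration 3:
  c_3 = (0.677500 + 1.525000)/2 = 1.101250
  f(c_3) = f(1.101250) = -1.269709
  f(a) × f(c) ≥ 0, new interval: [1.101250, 1.525000]
Iteration 4:
  c_4 = (1.101250 + 1.525000)/2 = 1.313125
  f(c_4) = f(1.313125) = 0.418671
  f(a) × f(c) < 0, new interval: [1.101250, 1.313125]
Iteration 5:
  c_5 = (1.101250 + 1.313125)/2 = 1.207188
  f(c_5) = f(1.207188) = -0.454940
  f(a) × f(c) ≥ 0, new interval: [1.207188, 1.313125]
Iteration 6:
  c_6 = (1.207188 + 1.313125)/2 = 1.260156
  f(c_6) = f(1.260156) = -0.025936
  f(a) × f(c) ≥ 0, new interval: [1.260156, 1.313125]

After 6 iteration(s), the approximation is c_6 = 1.260156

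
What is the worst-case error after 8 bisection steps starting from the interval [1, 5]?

Bisection error bound: |error| ≤ (b-a)/2^n
|error| ≤ (5 - 1)/2^8 = 4/2^8
|error| ≤ 0.0156250000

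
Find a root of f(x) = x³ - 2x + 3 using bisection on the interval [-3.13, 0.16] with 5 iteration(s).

f(x) = x³ - 2x + 3
Initial interval: [-3.13, 0.16]

Iteration 1:
  c_1 = (-3.130000 + 0.160000)/2 = -1.485000
  f(c_1) = f(-1.485000) = 2.695241
  f(a) × f(c) < 0, new interval: [-3.130000, -1.485000]
Iteration 2:
  c_2 = (-3.130000 + (-1.485000))/2 = -2.307500
  f(c_2) = f(-2.307500) = -4.671414
  f(a) × f(c) ≥ 0, new interval: [-2.307500, -1.485000]
Iteration 3:
  c_3 = (-2.307500 + (-1.485000))/2 = -1.896250
  f(c_3) = f(-1.896250) = -0.025968
  f(a) × f(c) ≥ 0, new interval: [-1.896250, -1.485000]
Iteration 4:
  c_4 = (-1.896250 + (-1.485000))/2 = -1.690625
  f(c_4) = f(-1.690625) = 1.549084
  f(a) × f(c) < 0, new interval: [-1.896250, -1.690625]
Iteration 5:
  c_5 = (-1.896250 + (-1.690625))/2 = -1.793438
  f(c_5) = f(-1.793438) = 0.818430
  f(a) × f(c) < 0, new interval: [-1.896250, -1.793438]

After 5 iteration(s), the approximation is c_5 = -1.793438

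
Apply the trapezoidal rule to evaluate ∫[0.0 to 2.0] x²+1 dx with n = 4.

f(x) = x²+1
a = 0.0, b = 2.0, n = 4
h = (b - a)/n = 0.500000

Trapezoidal rule: (h/2)[f(x₀) + 2f(x₁) + 2f(x₂) + ... + f(xₙ)]

x_0 = 0.0000, f(x_0) = 1.000000, coefficient = 1
x_1 = 0.5000, f(x_1) = 1.250000, coefficient = 2
x_2 = 1.0000, f(x_2) = 2.000000, coefficient = 2
x_3 = 1.5000, f(x_3) = 3.250000, coefficient = 2
x_4 = 2.0000, f(x_4) = 5.000000, coefficient = 1

I ≈ (0.500000/2) × 19.000000 = 4.750000
Exact value: 4.666667
Error: 0.083333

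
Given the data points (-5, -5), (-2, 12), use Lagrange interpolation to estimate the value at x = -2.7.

Lagrange interpolation formula:
P(x) = Σ yᵢ × Lᵢ(x)
where Lᵢ(x) = Π_{j≠i} (x - xⱼ)/(xᵢ - xⱼ)

L_0(-2.7) = (-2.7 - (-2))/(-5 - (-2)) = 0.233333
L_1(-2.7) = (-2.7 - (-5))/(-2 - (-5)) = 0.766667

P(-2.7) = (-5)×L_0(-2.7) + 12×L_1(-2.7)
P(-2.7) = 8.033333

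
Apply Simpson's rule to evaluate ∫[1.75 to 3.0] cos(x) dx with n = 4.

f(x) = cos(x)
a = 1.75, b = 3.0, n = 4
h = (b - a)/n = 0.312500

Simpson's rule: (h/3)[f(x₀) + 4f(x₁) + 2f(x₂) + ... + f(xₙ)]

x_0 = 1.7500, f(x_0) = -0.178246, coefficient = 1
x_1 = 2.0625, f(x_1) = -0.472128, coefficient = 4
x_2 = 2.3750, f(x_2) = -0.720278, coefficient = 2
x_3 = 2.6875, f(x_3) = -0.898659, coefficient = 4
x_4 = 3.0000, f(x_4) = -0.989992, coefficient = 1

I ≈ (0.312500/3) × -8.091947 = -0.842911
Exact value: -0.842866
Error: 0.000045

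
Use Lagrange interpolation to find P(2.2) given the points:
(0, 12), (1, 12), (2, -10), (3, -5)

Lagrange interpolation formula:
P(x) = Σ yᵢ × Lᵢ(x)
where Lᵢ(x) = Π_{j≠i} (x - xⱼ)/(xᵢ - xⱼ)

L_0(2.2) = (2.2 - 1)/(0 - 1) × (2.2 - 2)/(0 - 2) × (2.2 - 3)/(0 - 3) = 0.032000
L_1(2.2) = (2.2 - 0)/(1 - 0) × (2.2 - 2)/(1 - 2) × (2.2 - 3)/(1 - 3) = -0.176000
L_2(2.2) = (2.2 - 0)/(2 - 0) × (2.2 - 1)/(2 - 1) × (2.2 - 3)/(2 - 3) = 1.056000
L_3(2.2) = (2.2 - 0)/(3 - 0) × (2.2 - 1)/(3 - 1) × (2.2 - 2)/(3 - 2) = 0.088000

P(2.2) = 12×L_0(2.2) + 12×L_1(2.2) + (-10)×L_2(2.2) + (-5)×L_3(2.2)
P(2.2) = -12.728000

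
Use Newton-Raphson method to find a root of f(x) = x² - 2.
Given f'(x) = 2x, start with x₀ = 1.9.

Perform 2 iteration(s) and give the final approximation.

f(x) = x² - 2
f'(x) = 2x
x₀ = 1.9

Newton-Raphson formula: x_{n+1} = x_n - f(x_n)/f'(x_n)

Iteration 1:
  f(1.900000) = 1.610000
  f'(1.900000) = 3.800000
  x_1 = 1.900000 - 1.610000/3.800000 = 1.476316
Iteration 2:
  f(1.476316) = 0.179508
  f'(1.476316) = 2.952632
  x_2 = 1.476316 - 0.179508/2.952632 = 1.415520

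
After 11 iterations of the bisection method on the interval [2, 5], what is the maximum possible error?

Bisection error bound: |error| ≤ (b-a)/2^n
|error| ≤ (5 - 2)/2^11 = 3/2^11
|error| ≤ 0.0014648438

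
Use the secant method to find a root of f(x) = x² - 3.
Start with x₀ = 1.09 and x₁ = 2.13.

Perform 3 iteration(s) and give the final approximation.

f(x) = x² - 3
x₀ = 1.09, x₁ = 2.13

Secant formula: x_{n+1} = x_n - f(x_n)(x_n - x_{n-1})/(f(x_n) - f(x_{n-1}))

Iteration 1:
  f(1.090000) = -1.811900
  f(2.130000) = 1.536900
  x_2 = 2.130000 - 1.536900×(2.130000 - 1.090000)/(1.536900 - (-1.811900))
       = 1.652702
Iteration 2:
  f(2.130000) = 1.536900
  f(1.652702) = -0.268577
  x_3 = 1.652702 - (-0.268577)×(1.652702 - 2.130000)/(-0.268577 - 1.536900)
       = 1.723703
Iteration 3:
  f(1.652702) = -0.268577
  f(1.723703) = -0.028848
  x_4 = 1.723703 - (-0.028848)×(1.723703 - 1.652702)/(-0.028848 - (-0.268577))
       = 1.732247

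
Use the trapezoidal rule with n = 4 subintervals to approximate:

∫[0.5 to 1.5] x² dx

f(x) = x²
a = 0.5, b = 1.5, n = 4
h = (b - a)/n = 0.250000

Trapezoidal rule: (h/2)[f(x₀) + 2f(x₁) + 2f(x₂) + ... + f(xₙ)]

x_0 = 0.5000, f(x_0) = 0.250000, coefficient = 1
x_1 = 0.7500, f(x_1) = 0.562500, coefficient = 2
x_2 = 1.0000, f(x_2) = 1.000000, coefficient = 2
x_3 = 1.2500, f(x_3) = 1.562500, coefficient = 2
x_4 = 1.5000, f(x_4) = 2.250000, coefficient = 1

I ≈ (0.250000/2) × 8.750000 = 1.093750
Exact value: 1.083333
Error: 0.010417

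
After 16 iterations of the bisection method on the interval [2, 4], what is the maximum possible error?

Bisection error bound: |error| ≤ (b-a)/2^n
|error| ≤ (4 - 2)/2^16 = 2/2^16
|error| ≤ 0.0000305176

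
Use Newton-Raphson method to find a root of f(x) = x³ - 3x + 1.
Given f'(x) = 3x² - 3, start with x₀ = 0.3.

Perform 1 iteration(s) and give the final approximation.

f(x) = x³ - 3x + 1
f'(x) = 3x² - 3
x₀ = 0.3

Newton-Raphson formula: x_{n+1} = x_n - f(x_n)/f'(x_n)

Iteration 1:
  f(0.300000) = 0.127000
  f'(0.300000) = -2.730000
  x_1 = 0.300000 - 0.127000/(-2.730000) = 0.346520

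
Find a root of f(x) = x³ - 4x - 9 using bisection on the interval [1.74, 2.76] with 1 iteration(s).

f(x) = x³ - 4x - 9
Initial interval: [1.74, 2.76]

Iteration 1:
  c_1 = (1.740000 + 2.760000)/2 = 2.250000
  f(c_1) = f(2.250000) = -6.609375
  f(a) × f(c) ≥ 0, new interval: [2.250000, 2.760000]

After 1 iteration(s), the approximation is c_1 = 2.250000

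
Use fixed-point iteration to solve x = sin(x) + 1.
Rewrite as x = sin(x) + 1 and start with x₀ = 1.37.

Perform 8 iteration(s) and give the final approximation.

Equation: x = sin(x) + 1
Fixed-point form: x = sin(x) + 1
x₀ = 1.37

x_1 = g(1.370000) = 1.979908
x_2 = g(1.979908) = 1.917475
x_3 = g(1.917475) = 1.940507
x_4 = g(1.940507) = 1.932432
x_5 = g(1.932432) = 1.935319
x_6 = g(1.935319) = 1.934294
x_7 = g(1.934294) = 1.934659
x_8 = g(1.934659) = 1.934529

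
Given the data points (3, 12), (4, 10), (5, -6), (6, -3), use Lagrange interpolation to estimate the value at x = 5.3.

Lagrange interpolation formula:
P(x) = Σ yᵢ × Lᵢ(x)
where Lᵢ(x) = Π_{j≠i} (x - xⱼ)/(xᵢ - xⱼ)

L_0(5.3) = (5.3 - 4)/(3 - 4) × (5.3 - 5)/(3 - 5) × (5.3 - 6)/(3 - 6) = 0.045500
L_1(5.3) = (5.3 - 3)/(4 - 3) × (5.3 - 5)/(4 - 5) × (5.3 - 6)/(4 - 6) = -0.241500
L_2(5.3) = (5.3 - 3)/(5 - 3) × (5.3 - 4)/(5 - 4) × (5.3 - 6)/(5 - 6) = 1.046500
L_3(5.3) = (5.3 - 3)/(6 - 3) × (5.3 - 4)/(6 - 4) × (5.3 - 5)/(6 - 5) = 0.149500

P(5.3) = 12×L_0(5.3) + 10×L_1(5.3) + (-6)×L_2(5.3) + (-3)×L_3(5.3)
P(5.3) = -8.596500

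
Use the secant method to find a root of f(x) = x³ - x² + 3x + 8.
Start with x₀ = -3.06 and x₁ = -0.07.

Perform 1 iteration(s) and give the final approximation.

f(x) = x³ - x² + 3x + 8
x₀ = -3.06, x₁ = -0.07

Secant formula: x_{n+1} = x_n - f(x_n)(x_n - x_{n-1})/(f(x_n) - f(x_{n-1}))

Iteration 1:
  f(-3.060000) = -39.196216
  f(-0.070000) = 7.784757
  x_2 = -0.070000 - 7.784757×(-0.070000 - (-3.060000))/(7.784757 - (-39.196216))
       = -0.565444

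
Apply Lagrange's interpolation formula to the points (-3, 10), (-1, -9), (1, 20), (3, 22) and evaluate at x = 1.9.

Lagrange interpolation formula:
P(x) = Σ yᵢ × Lᵢ(x)
where Lᵢ(x) = Π_{j≠i} (x - xⱼ)/(xᵢ - xⱼ)

L_0(1.9) = (1.9 - (-1))/(-3 - (-1)) × (1.9 - 1)/(-3 - 1) × (1.9 - 3)/(-3 - 3) = 0.059813
L_1(1.9) = (1.9 - (-3))/(-1 - (-3)) × (1.9 - 1)/(-1 - 1) × (1.9 - 3)/(-1 - 3) = -0.303188
L_2(1.9) = (1.9 - (-3))/(1 - (-3)) × (1.9 - (-1))/(1 - (-1)) × (1.9 - 3)/(1 - 3) = 0.976938
L_3(1.9) = (1.9 - (-3))/(3 - (-3)) × (1.9 - (-1))/(3 - (-1)) × (1.9 - 1)/(3 - 1) = 0.266437

P(1.9) = 10×L_0(1.9) + (-9)×L_1(1.9) + 20×L_2(1.9) + 22×L_3(1.9)
P(1.9) = 28.727188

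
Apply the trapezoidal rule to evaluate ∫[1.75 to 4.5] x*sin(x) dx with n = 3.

f(x) = x*sin(x)
a = 1.75, b = 4.5, n = 3
h = (b - a)/n = 0.916667

Trapezoidal rule: (h/2)[f(x₀) + 2f(x₁) + 2f(x₂) + ... + f(xₙ)]

x_0 = 1.7500, f(x_0) = 1.721975, coefficient = 1
x_1 = 2.6667, f(x_1) = 1.219394, coefficient = 2
x_2 = 3.5833, f(x_2) = -1.531924, coefficient = 2
x_3 = 4.5000, f(x_3) = -4.398886, coefficient = 1

I ≈ (0.916667/2) × -3.301971 = -1.513403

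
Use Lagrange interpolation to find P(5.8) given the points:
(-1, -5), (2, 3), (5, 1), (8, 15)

Lagrange interpolation formula:
P(x) = Σ yᵢ × Lᵢ(x)
where Lᵢ(x) = Π_{j≠i} (x - xⱼ)/(xᵢ - xⱼ)

L_0(5.8) = (5.8 - 2)/(-1 - 2) × (5.8 - 5)/(-1 - 5) × (5.8 - 8)/(-1 - 8) = 0.041284
L_1(5.8) = (5.8 - (-1))/(2 - (-1)) × (5.8 - 5)/(2 - 5) × (5.8 - 8)/(2 - 8) = -0.221630
L_2(5.8) = (5.8 - (-1))/(5 - (-1)) × (5.8 - 2)/(5 - 2) × (5.8 - 8)/(5 - 8) = 1.052741
L_3(5.8) = (5.8 - (-1))/(8 - (-1)) × (5.8 - 2)/(8 - 2) × (5.8 - 5)/(8 - 5) = 0.127605

P(5.8) = (-5)×L_0(5.8) + 3×L_1(5.8) + 1×L_2(5.8) + 15×L_3(5.8)
P(5.8) = 2.095506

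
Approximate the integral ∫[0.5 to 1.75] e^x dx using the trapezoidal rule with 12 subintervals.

f(x) = e^x
a = 0.5, b = 1.75, n = 12
h = (b - a)/n = 0.104167

Trapezoidal rule: (h/2)[f(x₀) + 2f(x₁) + 2f(x₂) + ... + f(xₙ)]

x_0 = 0.5000, f(x_0) = 1.648721, coefficient = 1
x_1 = 0.6042, f(x_1) = 1.829727, coefficient = 2
x_2 = 0.7083, f(x_2) = 2.030604, coefficient = 2
x_3 = 0.8125, f(x_3) = 2.253535, coefficient = 2
x_4 = 0.9167, f(x_4) = 2.500940, coefficient = 2
x_5 = 1.0208, f(x_5) = 2.775507, coefficient = 2
x_6 = 1.1250, f(x_6) = 3.080217, coefficient = 2
x_7 = 1.2292, f(x_7) = 3.418380, coefficient = 2
x_8 = 1.3333, f(x_8) = 3.793668, coefficient = 2
x_9 = 1.4375, f(x_9) = 4.210157, coefficient = 2
x_10 = 1.5417, f(x_10) = 4.672371, coefficient = 2
x_11 = 1.6458, f(x_11) = 5.185329, coefficient = 2
x_12 = 1.7500, f(x_12) = 5.754603, coefficient = 1

I ≈ (0.104167/2) × 78.904193 = 4.109593
Exact value: 4.105881
Error: 0.003712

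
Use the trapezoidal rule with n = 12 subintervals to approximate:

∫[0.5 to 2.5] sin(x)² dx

f(x) = sin(x)²
a = 0.5, b = 2.5, n = 12
h = (b - a)/n = 0.166667

Trapezoidal rule: (h/2)[f(x₀) + 2f(x₁) + 2f(x₂) + ... + f(xₙ)]

x_0 = 0.5000, f(x_0) = 0.229849, coefficient = 1
x_1 = 0.6667, f(x_1) = 0.382381, coefficient = 2
x_2 = 0.8333, f(x_2) = 0.547862, coefficient = 2
x_3 = 1.0000, f(x_3) = 0.708073, coefficient = 2
x_4 = 1.1667, f(x_4) = 0.845379, coefficient = 2
x_5 = 1.3333, f(x_5) = 0.944663, coefficient = 2
x_6 = 1.5000, f(x_6) = 0.994996, coefficient = 2
x_7 = 1.6667, f(x_7) = 0.990837, coefficient = 2
x_8 = 1.8333, f(x_8) = 0.932643, coefficient = 2
x_9 = 2.0000, f(x_9) = 0.826822, coefficient = 2
x_10 = 2.1667, f(x_10) = 0.685022, coefficient = 2
x_11 = 2.3333, f(x_11) = 0.522853, coefficient = 2
x_12 = 2.5000, f(x_12) = 0.358169, coefficient = 1

I ≈ (0.166667/2) × 17.351082 = 1.445923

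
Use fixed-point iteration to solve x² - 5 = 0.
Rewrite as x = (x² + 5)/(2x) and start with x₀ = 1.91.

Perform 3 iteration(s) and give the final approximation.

Equation: x² - 5 = 0
Fixed-point form: x = (x² + 5)/(2x)
x₀ = 1.91

x_1 = g(1.910000) = 2.263901
x_2 = g(2.263901) = 2.236239
x_3 = g(2.236239) = 2.236068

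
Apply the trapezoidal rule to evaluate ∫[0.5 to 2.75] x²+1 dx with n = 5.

f(x) = x²+1
a = 0.5, b = 2.75, n = 5
h = (b - a)/n = 0.450000

Trapezoidal rule: (h/2)[f(x₀) + 2f(x₁) + 2f(x₂) + ... + f(xₙ)]

x_0 = 0.5000, f(x_0) = 1.250000, coefficient = 1
x_1 = 0.9500, f(x_1) = 1.902500, coefficient = 2
x_2 = 1.4000, f(x_2) = 2.960000, coefficient = 2
x_3 = 1.8500, f(x_3) = 4.422500, coefficient = 2
x_4 = 2.3000, f(x_4) = 6.290000, coefficient = 2
x_5 = 2.7500, f(x_5) = 8.562500, coefficient = 1

I ≈ (0.450000/2) × 40.962500 = 9.216563
Exact value: 9.140625
Error: 0.075937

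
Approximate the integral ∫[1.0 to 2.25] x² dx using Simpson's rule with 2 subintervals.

f(x) = x²
a = 1.0, b = 2.25, n = 2
h = (b - a)/n = 0.625000

Simpson's rule: (h/3)[f(x₀) + 4f(x₁) + 2f(x₂) + ... + f(xₙ)]

x_0 = 1.0000, f(x_0) = 1.000000, coefficient = 1
x_1 = 1.6250, f(x_1) = 2.640625, coefficient = 4
x_2 = 2.2500, f(x_2) = 5.062500, coefficient = 1

I ≈ (0.625000/3) × 16.625000 = 3.463542
Exact value: 3.463542
Error: 0.000000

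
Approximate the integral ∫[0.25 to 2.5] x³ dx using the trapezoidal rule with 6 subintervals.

f(x) = x³
a = 0.25, b = 2.5, n = 6
h = (b - a)/n = 0.375000

Trapezoidal rule: (h/2)[f(x₀) + 2f(x₁) + 2f(x₂) + ... + f(xₙ)]

x_0 = 0.2500, f(x_0) = 0.015625, coefficient = 1
x_1 = 0.6250, f(x_1) = 0.244141, coefficient = 2
x_2 = 1.0000, f(x_2) = 1.000000, coefficient = 2
x_3 = 1.3750, f(x_3) = 2.599609, coefficient = 2
x_4 = 1.7500, f(x_4) = 5.359375, coefficient = 2
x_5 = 2.1250, f(x_5) = 9.595703, coefficient = 2
x_6 = 2.5000, f(x_6) = 15.625000, coefficient = 1

I ≈ (0.375000/2) × 53.238281 = 9.982178
Exact value: 9.764648
Error: 0.217529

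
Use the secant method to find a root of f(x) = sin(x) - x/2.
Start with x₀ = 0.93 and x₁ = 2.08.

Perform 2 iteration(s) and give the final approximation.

f(x) = sin(x) - x/2
x₀ = 0.93, x₁ = 2.08

Secant formula: x_{n+1} = x_n - f(x_n)(x_n - x_{n-1})/(f(x_n) - f(x_{n-1}))

Iteration 1:
  f(0.930000) = 0.336620
  f(2.080000) = -0.166867
  x_2 = 2.080000 - (-0.166867)×(2.080000 - 0.930000)/(-0.166867 - 0.336620)
       = 1.698864
Iteration 2:
  f(2.080000) = -0.166867
  f(1.698864) = 0.142379
  x_3 = 1.698864 - 0.142379×(1.698864 - 2.080000)/(0.142379 - (-0.166867))
       = 1.874341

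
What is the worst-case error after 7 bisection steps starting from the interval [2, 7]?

Bisection error bound: |error| ≤ (b-a)/2^n
|error| ≤ (7 - 2)/2^7 = 5/2^7
|error| ≤ 0.0390625000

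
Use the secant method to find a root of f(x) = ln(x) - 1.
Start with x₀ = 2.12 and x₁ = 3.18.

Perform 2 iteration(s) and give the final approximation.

f(x) = ln(x) - 1
x₀ = 2.12, x₁ = 3.18

Secant formula: x_{n+1} = x_n - f(x_n)(x_n - x_{n-1})/(f(x_n) - f(x_{n-1}))

Iteration 1:
  f(2.120000) = -0.248584
  f(3.180000) = 0.156881
  x_2 = 3.180000 - 0.156881×(3.180000 - 2.120000)/(0.156881 - (-0.248584))
       = 2.769868
Iteration 2:
  f(3.180000) = 0.156881
  f(2.769868) = 0.018800
  x_3 = 2.769868 - 0.018800×(2.769868 - 3.180000)/(0.018800 - 0.156881)
       = 2.714029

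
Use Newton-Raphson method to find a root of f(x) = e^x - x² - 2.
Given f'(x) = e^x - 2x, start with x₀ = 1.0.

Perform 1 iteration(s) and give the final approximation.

f(x) = e^x - x² - 2
f'(x) = e^x - 2x
x₀ = 1.0

Newton-Raphson formula: x_{n+1} = x_n - f(x_n)/f'(x_n)

Iteration 1:
  f(1.000000) = -0.281718
  f'(1.000000) = 0.718282
  x_1 = 1.000000 - (-0.281718)/0.718282 = 1.392211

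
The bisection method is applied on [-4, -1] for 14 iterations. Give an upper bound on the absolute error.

Bisection error bound: |error| ≤ (b-a)/2^n
|error| ≤ (-1 - (-4))/2^14 = 3/2^14
|error| ≤ 0.0001831055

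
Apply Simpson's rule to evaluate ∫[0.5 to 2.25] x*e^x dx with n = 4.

f(x) = x*e^x
a = 0.5, b = 2.25, n = 4
h = (b - a)/n = 0.437500

Simpson's rule: (h/3)[f(x₀) + 4f(x₁) + 2f(x₂) + ... + f(xₙ)]

x_0 = 0.5000, f(x_0) = 0.824361, coefficient = 1
x_1 = 0.9375, f(x_1) = 2.393990, coefficient = 4
x_2 = 1.3750, f(x_2) = 5.438230, coefficient = 2
x_3 = 1.8125, f(x_3) = 11.102909, coefficient = 4
x_4 = 2.2500, f(x_4) = 21.347406, coefficient = 1

I ≈ (0.437500/3) × 87.035822 = 12.692724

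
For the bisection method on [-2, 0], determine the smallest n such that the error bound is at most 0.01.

We need (b-a)/2^n ≤ 0.01
(0 - (-2))/2^n ≤ 0.01
2/2^n ≤ 0.01
2^n ≥ 200
n ≥ log₂(200) = 7.64
n ≥ 8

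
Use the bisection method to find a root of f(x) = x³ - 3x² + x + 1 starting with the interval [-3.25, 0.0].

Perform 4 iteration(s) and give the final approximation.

f(x) = x³ - 3x² + x + 1
Initial interval: [-3.25, 0.0]

Iteration 1:
  c_1 = (-3.250000 + 0.000000)/2 = -1.625000
  f(c_1) = f(-1.625000) = -12.837891
  f(a) × f(c) ≥ 0, new interval: [-1.625000, 0.000000]
Iteration 2:
  c_2 = (-1.625000 + 0.000000)/2 = -0.812500
  f(c_2) = f(-0.812500) = -2.329346
  f(a) × f(c) ≥ 0, new interval: [-0.812500, 0.000000]
Iteration 3:
  c_3 = (-0.812500 + 0.000000)/2 = -0.406250
  f(c_3) = f(-0.406250) = 0.031586
  f(a) × f(c) < 0, new interval: [-0.812500, -0.406250]
Iteration 4:
  c_4 = (-0.812500 + (-0.406250))/2 = -0.609375
  f(c_4) = f(-0.609375) = -0.949673
  f(a) × f(c) ≥ 0, new interval: [-0.609375, -0.406250]

After 4 iteration(s), the approximation is c_4 = -0.609375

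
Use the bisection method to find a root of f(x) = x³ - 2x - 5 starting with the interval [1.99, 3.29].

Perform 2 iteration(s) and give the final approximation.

f(x) = x³ - 2x - 5
Initial interval: [1.99, 3.29]

Iteration 1:
  c_1 = (1.990000 + 3.290000)/2 = 2.640000
  f(c_1) = f(2.640000) = 8.119744
  f(a) × f(c) < 0, new interval: [1.990000, 2.640000]
Iteration 2:
  c_2 = (1.990000 + 2.640000)/2 = 2.315000
  f(c_2) = f(2.315000) = 2.776606
  f(a) × f(c) < 0, new interval: [1.990000, 2.315000]

After 2 iteration(s), the approximation is c_2 = 2.315000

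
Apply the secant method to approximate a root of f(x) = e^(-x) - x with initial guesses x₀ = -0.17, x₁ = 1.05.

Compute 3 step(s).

f(x) = e^(-x) - x
x₀ = -0.17, x₁ = 1.05

Secant formula: x_{n+1} = x_n - f(x_n)(x_n - x_{n-1})/(f(x_n) - f(x_{n-1}))

Iteration 1:
  f(-0.170000) = 1.355305
  f(1.050000) = -0.700062
  x_2 = 1.050000 - (-0.700062)×(1.050000 - (-0.170000))/(-0.700062 - 1.355305)
       = 0.634465
Iteration 2:
  f(1.050000) = -0.700062
  f(0.634465) = -0.104247
  x_3 = 0.634465 - (-0.104247)×(0.634465 - 1.050000)/(-0.104247 - (-0.700062))
       = 0.561762
Iteration 3:
  f(0.634465) = -0.104247
  f(0.561762) = 0.008442
  x_4 = 0.561762 - 0.008442×(0.561762 - 0.634465)/(0.008442 - (-0.104247))
       = 0.567208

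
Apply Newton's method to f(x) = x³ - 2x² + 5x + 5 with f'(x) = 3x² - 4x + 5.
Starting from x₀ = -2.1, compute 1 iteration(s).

f(x) = x³ - 2x² + 5x + 5
f'(x) = 3x² - 4x + 5
x₀ = -2.1

Newton-Raphson formula: x_{n+1} = x_n - f(x_n)/f'(x_n)

Iteration 1:
  f(-2.100000) = -23.581000
  f'(-2.100000) = 26.630000
  x_1 = -2.100000 - (-23.581000)/26.630000 = -1.214495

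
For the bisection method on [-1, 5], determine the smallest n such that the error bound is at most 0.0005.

We need (b-a)/2^n ≤ 0.0005
(5 - (-1))/2^n ≤ 0.0005
6/2^n ≤ 0.0005
2^n ≥ 12000
n ≥ log₂(12000) = 13.55
n ≥ 14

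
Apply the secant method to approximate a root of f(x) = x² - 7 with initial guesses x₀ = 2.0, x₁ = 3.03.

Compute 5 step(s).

f(x) = x² - 7
x₀ = 2.0, x₁ = 3.03

Secant formula: x_{n+1} = x_n - f(x_n)(x_n - x_{n-1})/(f(x_n) - f(x_{n-1}))

Iteration 1:
  f(2.000000) = -3.000000
  f(3.030000) = 2.180900
  x_2 = 3.030000 - 2.180900×(3.030000 - 2.000000)/(2.180900 - (-3.000000))
       = 2.596421
Iteration 2:
  f(3.030000) = 2.180900
  f(2.596421) = -0.258596
  x_3 = 2.596421 - (-0.258596)×(2.596421 - 3.030000)/(-0.258596 - 2.180900)
       = 2.642382
Iteration 3:
  f(2.596421) = -0.258596
  f(2.642382) = -0.017815
  x_4 = 2.642382 - (-0.017815)×(2.642382 - 2.596421)/(-0.017815 - (-0.258596))
       = 2.645783
Iteration 4:
  f(2.642382) = -0.017815
  f(2.645783) = 0.000168
  x_5 = 2.645783 - 0.000168×(2.645783 - 2.642382)/(0.000168 - (-0.017815))
       = 2.645751
Iteration 5:
  f(2.645783) = 0.000168
  f(2.645751) = 0.000000
  x_6 = 2.645751 - 0.000000×(2.645751 - 2.645783)/(0.000000 - 0.000168)
       = 2.645751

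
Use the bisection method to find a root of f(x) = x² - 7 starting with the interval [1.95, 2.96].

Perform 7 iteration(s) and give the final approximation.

f(x) = x² - 7
Initial interval: [1.95, 2.96]

Iteration 1:
  c_1 = (1.950000 + 2.960000)/2 = 2.455000
  f(c_1) = f(2.455000) = -0.972975
  f(a) × f(c) ≥ 0, new interval: [2.455000, 2.960000]
Iteration 2:
  c_2 = (2.455000 + 2.960000)/2 = 2.707500
  f(c_2) = f(2.707500) = 0.330556
  f(a) × f(c) < 0, new interval: [2.455000, 2.707500]
Iteration 3:
  c_3 = (2.455000 + 2.707500)/2 = 2.581250
  f(c_3) = f(2.581250) = -0.337148
  f(a) × f(c) ≥ 0, new interval: [2.581250, 2.707500]
Iteration 4:
  c_4 = (2.581250 + 2.707500)/2 = 2.644375
  f(c_4) = f(2.644375) = -0.007281
  f(a) × f(c) ≥ 0, new interval: [2.644375, 2.707500]
Iteration 5:
  c_5 = (2.644375 + 2.707500)/2 = 2.675937
  f(c_5) = f(2.675937) = 0.160642
  f(a) × f(c) < 0, new interval: [2.644375, 2.675937]
Iteration 6:
  c_6 = (2.644375 + 2.675937)/2 = 2.660156
  f(c_6) = f(2.660156) = 0.076431
  f(a) × f(c) < 0, new interval: [2.644375, 2.660156]
Iteration 7:
  c_7 = (2.644375 + 2.660156)/2 = 2.652266
  f(c_7) = f(2.652266) = 0.034513
  f(a) × f(c) < 0, new interval: [2.644375, 2.652266]

After 7 iteration(s), the approximation is c_7 = 2.652266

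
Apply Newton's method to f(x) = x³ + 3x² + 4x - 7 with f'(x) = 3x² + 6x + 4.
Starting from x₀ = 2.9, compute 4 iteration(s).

f(x) = x³ + 3x² + 4x - 7
f'(x) = 3x² + 6x + 4
x₀ = 2.9

Newton-Raphson formula: x_{n+1} = x_n - f(x_n)/f'(x_n)

Iteration 1:
  f(2.900000) = 54.219000
  f'(2.900000) = 46.630000
  x_1 = 2.900000 - 54.219000/46.630000 = 1.737251
Iteration 2:
  f(1.737251) = 14.246215
  f'(1.737251) = 23.477624
  x_2 = 1.737251 - 14.246215/23.477624 = 1.130451
Iteration 3:
  f(1.130451) = 2.800188
  f'(1.130451) = 14.616465
  x_3 = 1.130451 - 2.800188/14.616465 = 0.938873
Iteration 4:
  f(0.938873) = 0.227544
  f'(0.938873) = 12.277690
  x_4 = 0.938873 - 0.227544/12.277690 = 0.920340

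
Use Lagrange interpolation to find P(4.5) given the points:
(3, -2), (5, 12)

Lagrange interpolation formula:
P(x) = Σ yᵢ × Lᵢ(x)
where Lᵢ(x) = Π_{j≠i} (x - xⱼ)/(xᵢ - xⱼ)

L_0(4.5) = (4.5 - 5)/(3 - 5) = 0.250000
L_1(4.5) = (4.5 - 3)/(5 - 3) = 0.750000

P(4.5) = (-2)×L_0(4.5) + 12×L_1(4.5)
P(4.5) = 8.500000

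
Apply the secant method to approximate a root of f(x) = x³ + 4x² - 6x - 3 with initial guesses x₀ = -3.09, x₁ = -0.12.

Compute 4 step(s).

f(x) = x³ + 4x² - 6x - 3
x₀ = -3.09, x₁ = -0.12

Secant formula: x_{n+1} = x_n - f(x_n)(x_n - x_{n-1})/(f(x_n) - f(x_{n-1}))

Iteration 1:
  f(-3.090000) = 24.228771
  f(-0.120000) = -2.224128
  x_2 = -0.120000 - (-2.224128)×(-0.120000 - (-3.090000))/(-2.224128 - 24.228771)
       = -0.369714
Iteration 2:
  f(-0.120000) = -2.224128
  f(-0.369714) = -0.285498
  x_3 = -0.369714 - (-0.285498)×(-0.369714 - (-0.120000))/(-0.285498 - (-2.224128))
       = -0.406489
Iteration 3:
  f(-0.369714) = -0.285498
  f(-0.406489) = 0.032700
  x_4 = -0.406489 - 0.032700×(-0.406489 - (-0.369714))/(0.032700 - (-0.285498))
       = -0.402710
Iteration 4:
  f(-0.406489) = 0.032700
  f(-0.402710) = -0.000352
  x_5 = -0.402710 - (-0.000352)×(-0.402710 - (-0.406489))/(-0.000352 - 0.032700)
       = -0.402750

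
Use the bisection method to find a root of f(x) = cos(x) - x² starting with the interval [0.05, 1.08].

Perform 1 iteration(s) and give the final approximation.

f(x) = cos(x) - x²
Initial interval: [0.05, 1.08]

Iteration 1:
  c_1 = (0.050000 + 1.080000)/2 = 0.565000
  f(c_1) = f(0.565000) = 0.525364
  f(a) × f(c) ≥ 0, new interval: [0.565000, 1.080000]

After 1 iteration(s), the approximation is c_1 = 0.565000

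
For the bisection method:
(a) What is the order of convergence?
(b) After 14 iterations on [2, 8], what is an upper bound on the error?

(a) Bisection has linear (order 1) convergence; the error is halved each step.

(b) Error bound = (b-a)/2^n = (8 - 2)/2^{14}
    = 6/2^{14}

(a) 1 (linear); (b) error ≤ 3.66e-04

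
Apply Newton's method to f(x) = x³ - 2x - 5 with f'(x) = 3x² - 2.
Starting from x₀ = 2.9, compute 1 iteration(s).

f(x) = x³ - 2x - 5
f'(x) = 3x² - 2
x₀ = 2.9

Newton-Raphson formula: x_{n+1} = x_n - f(x_n)/f'(x_n)

Iteration 1:
  f(2.900000) = 13.589000
  f'(2.900000) = 23.230000
  x_1 = 2.900000 - 13.589000/23.230000 = 2.315024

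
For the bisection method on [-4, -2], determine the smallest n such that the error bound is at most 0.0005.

We need (b-a)/2^n ≤ 0.0005
(-2 - (-4))/2^n ≤ 0.0005
2/2^n ≤ 0.0005
2^n ≥ 4000
n ≥ log₂(4000) = 11.97
n ≥ 12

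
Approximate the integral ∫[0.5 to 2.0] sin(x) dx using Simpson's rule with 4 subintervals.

f(x) = sin(x)
a = 0.5, b = 2.0, n = 4
h = (b - a)/n = 0.375000

Simpson's rule: (h/3)[f(x₀) + 4f(x₁) + 2f(x₂) + ... + f(xₙ)]

x_0 = 0.5000, f(x_0) = 0.479426, coefficient = 1
x_1 = 0.8750, f(x_1) = 0.767544, coefficient = 4
x_2 = 1.2500, f(x_2) = 0.948985, coefficient = 2
x_3 = 1.6250, f(x_3) = 0.998531, coefficient = 4
x_4 = 2.0000, f(x_4) = 0.909297, coefficient = 1

I ≈ (0.375000/3) × 10.350992 = 1.293874
Exact value: 1.293729
Error: 0.000145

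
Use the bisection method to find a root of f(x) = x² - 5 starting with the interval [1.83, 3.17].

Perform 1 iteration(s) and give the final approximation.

f(x) = x² - 5
Initial interval: [1.83, 3.17]

Iteration 1:
  c_1 = (1.830000 + 3.170000)/2 = 2.500000
  f(c_1) = f(2.500000) = 1.250000
  f(a) × f(c) < 0, new interval: [1.830000, 2.500000]

After 1 iteration(s), the approximation is c_1 = 2.500000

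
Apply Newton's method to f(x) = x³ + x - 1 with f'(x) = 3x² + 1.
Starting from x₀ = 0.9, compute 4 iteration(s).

f(x) = x³ + x - 1
f'(x) = 3x² + 1
x₀ = 0.9

Newton-Raphson formula: x_{n+1} = x_n - f(x_n)/f'(x_n)

Iteration 1:
  f(0.900000) = 0.629000
  f'(0.900000) = 3.430000
  x_1 = 0.900000 - 0.629000/3.430000 = 0.716618
Iteration 2:
  f(0.716618) = 0.084631
  f'(0.716618) = 2.540624
  x_2 = 0.716618 - 0.084631/2.540624 = 0.683307
Iteration 3:
  f(0.683307) = 0.002349
  f'(0.683307) = 2.400725
  x_3 = 0.683307 - 0.002349/2.400725 = 0.682329
Iteration 4:
  f(0.682329) = 0.000002
  f'(0.682329) = 2.396717
  x_4 = 0.682329 - 0.000002/2.396717 = 0.682328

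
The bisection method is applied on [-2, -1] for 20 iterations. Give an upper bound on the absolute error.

Bisection error bound: |error| ≤ (b-a)/2^n
|error| ≤ (-1 - (-2))/2^20 = 1/2^20
|error| ≤ 0.0000009537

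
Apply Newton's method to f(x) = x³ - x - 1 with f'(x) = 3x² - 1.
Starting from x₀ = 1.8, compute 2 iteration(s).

f(x) = x³ - x - 1
f'(x) = 3x² - 1
x₀ = 1.8

Newton-Raphson formula: x_{n+1} = x_n - f(x_n)/f'(x_n)

Iteration 1:
  f(1.800000) = 3.032000
  f'(1.800000) = 8.720000
  x_1 = 1.800000 - 3.032000/8.720000 = 1.452294
Iteration 2:
  f(1.452294) = 0.610821
  f'(1.452294) = 5.327470
  x_2 = 1.452294 - 0.610821/5.327470 = 1.337639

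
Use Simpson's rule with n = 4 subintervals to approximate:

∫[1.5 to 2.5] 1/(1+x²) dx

f(x) = 1/(1+x²)
a = 1.5, b = 2.5, n = 4
h = (b - a)/n = 0.250000

Simpson's rule: (h/3)[f(x₀) + 4f(x₁) + 2f(x₂) + ... + f(xₙ)]

x_0 = 1.5000, f(x_0) = 0.307692, coefficient = 1
x_1 = 1.7500, f(x_1) = 0.246154, coefficient = 4
x_2 = 2.0000, f(x_2) = 0.200000, coefficient = 2
x_3 = 2.2500, f(x_3) = 0.164948, coefficient = 4
x_4 = 2.5000, f(x_4) = 0.137931, coefficient = 1

I ≈ (0.250000/3) × 2.490033 = 0.207503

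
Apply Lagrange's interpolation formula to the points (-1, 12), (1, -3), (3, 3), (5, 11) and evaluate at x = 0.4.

Lagrange interpolation formula:
P(x) = Σ yᵢ × Lᵢ(x)
where Lᵢ(x) = Π_{j≠i} (x - xⱼ)/(xᵢ - xⱼ)

L_0(0.4) = (0.4 - 1)/(-1 - 1) × (0.4 - 3)/(-1 - 3) × (0.4 - 5)/(-1 - 5) = 0.149500
L_1(0.4) = (0.4 - (-1))/(1 - (-1)) × (0.4 - 3)/(1 - 3) × (0.4 - 5)/(1 - 5) = 1.046500
L_2(0.4) = (0.4 - (-1))/(3 - (-1)) × (0.4 - 1)/(3 - 1) × (0.4 - 5)/(3 - 5) = -0.241500
L_3(0.4) = (0.4 - (-1))/(5 - (-1)) × (0.4 - 1)/(5 - 1) × (0.4 - 3)/(5 - 3) = 0.045500

P(0.4) = 12×L_0(0.4) + (-3)×L_1(0.4) + 3×L_2(0.4) + 11×L_3(0.4)
P(0.4) = -1.569500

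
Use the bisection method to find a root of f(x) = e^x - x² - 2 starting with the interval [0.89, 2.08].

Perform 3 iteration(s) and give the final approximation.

f(x) = e^x - x² - 2
Initial interval: [0.89, 2.08]

Iteration 1:
  c_1 = (0.890000 + 2.080000)/2 = 1.485000
  f(c_1) = f(1.485000) = 0.209740
  f(a) × f(c) < 0, new interval: [0.890000, 1.485000]
Iteration 2:
  c_2 = (0.890000 + 1.485000)/2 = 1.187500
  f(c_2) = f(1.187500) = -0.131282
  f(a) × f(c) ≥ 0, new interval: [1.187500, 1.485000]
Iteration 3:
  c_3 = (1.187500 + 1.485000)/2 = 1.336250
  f(c_3) = f(1.336250) = 0.019185
  f(a) × f(c) < 0, new interval: [1.187500, 1.336250]

After 3 iteration(s), the approximation is c_3 = 1.336250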